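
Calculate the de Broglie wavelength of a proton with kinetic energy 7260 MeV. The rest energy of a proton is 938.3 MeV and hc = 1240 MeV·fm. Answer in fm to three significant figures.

λ = 0.152 fm

Total energy E = KE + m₀c² = 7260 + 938.3 = 8198.3 MeV.
(pc)² = E² − (m₀c²)² = (8198.3)² − (938.3)² = 6.633 × 10⁷ MeV², so pc = 8144 MeV.
λ = hc/(pc) = 1240 MeV·fm / 8144 MeV = 0.152 fm.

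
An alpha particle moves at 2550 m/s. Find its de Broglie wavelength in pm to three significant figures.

p = mv = 6.645 × 10⁻²⁷ × 2550 = 1.694 × 10⁻²³ kg·m/s.
λ = h/p = 6.626 × 10⁻³⁴ / 1.694 × 10⁻²³ = 3.91 × 10⁻¹¹ m = 39.1 pm.

λ = 39.1 pm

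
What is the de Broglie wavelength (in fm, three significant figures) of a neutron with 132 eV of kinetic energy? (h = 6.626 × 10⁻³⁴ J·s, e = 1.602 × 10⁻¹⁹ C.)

λ = 2490 fm

KE = 132 eV = 2.115 × 10⁻¹⁷ J.
p = √(2mKE) = √(2 × 1.675 × 10⁻²⁷ × 2.115 × 10⁻¹⁷) = 2.662 × 10⁻²² kg·m/s.
λ = h/p = 6.626 × 10⁻³⁴ / 2.662 × 10⁻²² = 2.49 × 10⁻¹² m = 2490 fm.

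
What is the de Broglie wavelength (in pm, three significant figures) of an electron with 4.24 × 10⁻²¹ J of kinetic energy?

p = √(2mKE) = √(2 × 9.109 × 10⁻³¹ × 4.240 × 10⁻²¹) = 8.789 × 10⁻²⁶ kg·m/s.
λ = h/p = 6.626 × 10⁻³⁴ / 8.789 × 10⁻²⁶ = 7.54 × 10⁻⁹ m = 7540 pm.

λ = 7540 pm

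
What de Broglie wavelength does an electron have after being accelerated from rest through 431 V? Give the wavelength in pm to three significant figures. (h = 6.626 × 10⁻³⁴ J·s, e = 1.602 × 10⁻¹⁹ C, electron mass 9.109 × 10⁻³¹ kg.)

KE = eV = 1.602 × 10⁻¹⁹ × 431.0 = 6.905 × 10⁻¹⁷ J.
p = √(2mKE) = √(2 × 9.109 × 10⁻³¹ × 6.905 × 10⁻¹⁷) = 1.122 × 10⁻²³ kg·m/s.
λ = h/p = 6.626 × 10⁻³⁴ / 1.122 × 10⁻²³ = 5.91 × 10⁻¹¹ m = 59.1 pm.

λ = 59.1 pm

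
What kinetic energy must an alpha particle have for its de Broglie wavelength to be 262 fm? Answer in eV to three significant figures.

KE = 3000 eV

p = h/λ = 6.626 × 10⁻³⁴ / 2.620 × 10⁻¹³ = 2.529 × 10⁻²¹ kg·m/s.
KE = p²/(2m) = (2.529 × 10⁻²¹)² / (2 × 6.645 × 10⁻²⁷) = 4.813 × 10⁻¹⁶ J = 3000 eV.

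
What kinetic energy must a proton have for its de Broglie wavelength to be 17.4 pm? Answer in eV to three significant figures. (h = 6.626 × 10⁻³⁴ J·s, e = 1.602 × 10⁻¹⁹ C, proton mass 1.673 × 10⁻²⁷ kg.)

p = h/λ = 6.626 × 10⁻³⁴ / 1.740 × 10⁻¹¹ = 3.808 × 10⁻²³ kg·m/s.
KE = p²/(2m) = (3.808 × 10⁻²³)² / (2 × 1.673 × 10⁻²⁷) = 4.334 × 10⁻¹⁹ J = 2.71 eV.

KE = 2.71 eV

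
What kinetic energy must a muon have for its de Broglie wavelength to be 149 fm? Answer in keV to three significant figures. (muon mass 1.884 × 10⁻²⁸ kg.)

p = h/λ = 6.626 × 10⁻³⁴ / 1.490 × 10⁻¹³ = 4.447 × 10⁻²¹ kg·m/s.
KE = p²/(2m) = (4.447 × 10⁻²¹)² / (2 × 1.884 × 10⁻²⁸) = 5.248 × 10⁻¹⁴ J = 328 keV.

KE = 328 keV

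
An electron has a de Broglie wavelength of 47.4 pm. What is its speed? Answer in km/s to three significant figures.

v = 1.53 × 10⁴ km/s

p = h/λ = 6.626 × 10⁻³⁴ / 4.740 × 10⁻¹¹ = 1.398 × 10⁻²³ kg·m/s.
v = p/m = 1.398 × 10⁻²³ / 9.109 × 10⁻³¹ = 1.53 × 10⁷ m/s = 1.53 × 10⁴ km/s.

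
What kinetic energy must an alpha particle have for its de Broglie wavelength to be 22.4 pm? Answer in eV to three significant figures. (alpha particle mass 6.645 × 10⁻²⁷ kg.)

p = h/λ = 6.626 × 10⁻³⁴ / 2.240 × 10⁻¹¹ = 2.958 × 10⁻²³ kg·m/s.
KE = p²/(2m) = (2.958 × 10⁻²³)² / (2 × 6.645 × 10⁻²⁷) = 6.584 × 10⁻²⁰ J = 0.411 eV.

KE = 0.411 eV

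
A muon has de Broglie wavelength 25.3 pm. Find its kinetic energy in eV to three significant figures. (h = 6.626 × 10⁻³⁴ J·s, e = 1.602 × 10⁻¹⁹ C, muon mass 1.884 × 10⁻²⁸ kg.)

KE = 11.4 eV

p = h/λ = 6.626 × 10⁻³⁴ / 2.530 × 10⁻¹¹ = 2.619 × 10⁻²³ kg·m/s.
KE = p²/(2m) = (2.619 × 10⁻²³)² / (2 × 1.884 × 10⁻²⁸) = 1.820 × 10⁻¹⁸ J = 11.4 eV.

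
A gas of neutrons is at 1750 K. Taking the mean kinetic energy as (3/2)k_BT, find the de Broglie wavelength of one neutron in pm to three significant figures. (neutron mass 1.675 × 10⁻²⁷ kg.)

KE = (3/2)k_BT = 1.5 × 1.381 × 10⁻²³ × 1750 = 3.625 × 10⁻²⁰ J.
p = √(2mKE) = √(2 × 1.675 × 10⁻²⁷ × 3.625 × 10⁻²⁰) = 1.102 × 10⁻²³ kg·m/s.
λ = h/p = 6.01 × 10⁻¹¹ m = 60.1 pm.

λ = 60.1 pm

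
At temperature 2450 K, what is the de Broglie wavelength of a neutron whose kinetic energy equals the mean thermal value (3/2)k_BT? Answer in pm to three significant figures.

λ = 50.8 pm

KE = (3/2)k_BT = 1.5 × 1.381 × 10⁻²³ × 2450 = 5.075 × 10⁻²⁰ J.
p = √(2mKE) = √(2 × 1.675 × 10⁻²⁷ × 5.075 × 10⁻²⁰) = 1.304 × 10⁻²³ kg·m/s.
λ = h/p = 5.08 × 10⁻¹¹ m = 50.8 pm.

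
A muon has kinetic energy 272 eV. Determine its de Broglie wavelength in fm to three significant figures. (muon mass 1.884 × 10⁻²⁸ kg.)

KE = 272 eV = 4.357 × 10⁻¹⁷ J.
p = √(2mKE) = √(2 × 1.884 × 10⁻²⁸ × 4.357 × 10⁻¹⁷) = 1.281 × 10⁻²² kg·m/s.
λ = h/p = 6.626 × 10⁻³⁴ / 1.281 × 10⁻²² = 5.17 × 10⁻¹² m = 5170 fm.

λ = 5170 fm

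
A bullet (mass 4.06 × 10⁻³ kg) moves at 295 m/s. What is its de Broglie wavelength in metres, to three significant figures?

λ = 5.53 × 10⁻³⁴ m

p = mv = 4.06 × 10⁻³ × 295 = 1.198 kg·m/s.
λ = h/p = 6.626 × 10⁻³⁴ / 1.198 = 5.53 × 10⁻³⁴ m.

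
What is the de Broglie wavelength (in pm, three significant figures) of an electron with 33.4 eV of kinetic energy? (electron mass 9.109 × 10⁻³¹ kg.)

KE = 33.4 eV = 5.351 × 10⁻¹⁸ J.
p = √(2mKE) = √(2 × 9.109 × 10⁻³¹ × 5.351 × 10⁻¹⁸) = 3.122 × 10⁻²⁴ kg·m/s.
λ = h/p = 6.626 × 10⁻³⁴ / 3.122 × 10⁻²⁴ = 2.12 × 10⁻¹⁰ m = 212 pm.

λ = 212 pm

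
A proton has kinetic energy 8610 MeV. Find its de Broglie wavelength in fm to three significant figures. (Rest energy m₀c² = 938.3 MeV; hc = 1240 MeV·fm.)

Total energy E = KE + m₀c² = 8610 + 938.3 = 9548.3 MeV.
(pc)² = E² − (m₀c²)² = (9548.3)² − (938.3)² = 9.029 × 10⁷ MeV², so pc = 9502 MeV.
λ = hc/(pc) = 1240 MeV·fm / 9502 MeV = 0.130 fm.

λ = 0.130 fm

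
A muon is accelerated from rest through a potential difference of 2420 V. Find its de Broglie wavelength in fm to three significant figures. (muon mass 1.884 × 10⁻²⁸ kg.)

λ = 1730 fm

KE = eV = 1.602 × 10⁻¹⁹ × 2420 = 3.877 × 10⁻¹⁶ J.
p = √(2mKE) = √(2 × 1.884 × 10⁻²⁸ × 3.877 × 10⁻¹⁶) = 3.822 × 10⁻²² kg·m/s.
λ = h/p = 6.626 × 10⁻³⁴ / 3.822 × 10⁻²² = 1.73 × 10⁻¹² m = 1730 fm.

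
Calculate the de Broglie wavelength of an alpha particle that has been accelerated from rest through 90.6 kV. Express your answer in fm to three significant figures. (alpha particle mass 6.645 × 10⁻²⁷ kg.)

KE = 2eV = 2 × 1.602 × 10⁻¹⁹ × 9.060 × 10⁴ = 2.903 × 10⁻¹⁴ J.
p = √(2mKE) = √(2 × 6.645 × 10⁻²⁷ × 2.903 × 10⁻¹⁴) = 1.964 × 10⁻²⁰ kg·m/s.
λ = h/p = 6.626 × 10⁻³⁴ / 1.964 × 10⁻²⁰ = 3.37 × 10⁻¹⁴ m = 33.7 fm.

λ = 33.7 fm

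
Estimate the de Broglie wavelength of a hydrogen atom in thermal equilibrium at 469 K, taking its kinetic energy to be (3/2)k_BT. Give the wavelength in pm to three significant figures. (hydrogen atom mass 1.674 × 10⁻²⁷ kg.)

λ = 116 pm

KE = (3/2)k_BT = 1.5 × 1.381 × 10⁻²³ × 469 = 9.715 × 10⁻²¹ J.
p = √(2mKE) = √(2 × 1.674 × 10⁻²⁷ × 9.715 × 10⁻²¹) = 5.703 × 10⁻²⁴ kg·m/s.
λ = h/p = 1.16 × 10⁻¹⁰ m = 116 pm.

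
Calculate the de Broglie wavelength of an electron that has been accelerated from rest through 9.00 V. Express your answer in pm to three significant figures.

KE = eV = 1.602 × 10⁻¹⁹ × 9.000 = 1.442 × 10⁻¹⁸ J.
p = √(2mKE) = √(2 × 9.109 × 10⁻³¹ × 1.442 × 10⁻¹⁸) = 1.621 × 10⁻²⁴ kg·m/s.
λ = h/p = 6.626 × 10⁻³⁴ / 1.621 × 10⁻²⁴ = 4.09 × 10⁻¹⁰ m = 409 pm.

λ = 409 pm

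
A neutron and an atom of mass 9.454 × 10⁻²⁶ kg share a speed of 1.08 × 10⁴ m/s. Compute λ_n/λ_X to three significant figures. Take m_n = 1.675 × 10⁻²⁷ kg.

At fixed v, p = mv so λ = h/(mv) ∝ 1/m.
λ_n/λ_X = m_X/m_n = 9.454 × 10⁻²⁶/1.675 × 10⁻²⁷ = 56.4.

λ_n/λ_X = 56.4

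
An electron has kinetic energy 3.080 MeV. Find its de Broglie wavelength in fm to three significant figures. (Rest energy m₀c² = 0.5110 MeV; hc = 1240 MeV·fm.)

Total energy E = KE + m₀c² = 3.080 + 0.5110 = 3.5910 MeV.
(pc)² = E² − (m₀c²)² = (3.5910)² − (0.5110)² = 12.63 MeV², so pc = 3.554 MeV.
λ = hc/(pc) = 1240 MeV·fm / 3.554 MeV = 349 fm.

λ = 349 fm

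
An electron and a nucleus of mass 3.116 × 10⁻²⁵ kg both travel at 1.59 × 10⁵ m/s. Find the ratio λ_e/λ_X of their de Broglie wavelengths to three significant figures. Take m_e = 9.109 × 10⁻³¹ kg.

At fixed v, p = mv so λ = h/(mv) ∝ 1/m.
λ_e/λ_X = m_X/m_e = 3.116 × 10⁻²⁵/9.109 × 10⁻³¹ = 3.42 × 10⁵.

λ_e/λ_X = 3.42 × 10⁵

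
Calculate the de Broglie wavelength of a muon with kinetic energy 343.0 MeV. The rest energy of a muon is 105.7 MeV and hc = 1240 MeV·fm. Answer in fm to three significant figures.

λ = 2.84 fm

Total energy E = KE + m₀c² = 343.0 + 105.7 = 448.7 MeV.
(pc)² = E² − (m₀c²)² = (448.7)² − (105.7)² = 1.902 × 10⁵ MeV², so pc = 436.1 MeV.
λ = hc/(pc) = 1240 MeV·fm / 436.1 MeV = 2.84 fm.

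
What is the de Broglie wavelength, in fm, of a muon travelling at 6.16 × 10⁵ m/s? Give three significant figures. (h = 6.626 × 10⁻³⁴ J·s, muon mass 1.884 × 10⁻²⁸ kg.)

p = mv = 1.884 × 10⁻²⁸ × 6.16 × 10⁵ = 1.161 × 10⁻²² kg·m/s.
λ = h/p = 6.626 × 10⁻³⁴ / 1.161 × 10⁻²² = 5.71 × 10⁻¹² m = 5710 fm.

λ = 5710 fm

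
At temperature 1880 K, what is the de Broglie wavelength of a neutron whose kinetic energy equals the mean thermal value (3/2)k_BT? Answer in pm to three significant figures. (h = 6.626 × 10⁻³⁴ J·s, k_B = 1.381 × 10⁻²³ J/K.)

λ = 58.0 pm

KE = (3/2)k_BT = 1.5 × 1.381 × 10⁻²³ × 1880 = 3.894 × 10⁻²⁰ J.
p = √(2mKE) = √(2 × 1.675 × 10⁻²⁷ × 3.894 × 10⁻²⁰) = 1.142 × 10⁻²³ kg·m/s.
λ = h/p = 5.80 × 10⁻¹¹ m = 58.0 pm.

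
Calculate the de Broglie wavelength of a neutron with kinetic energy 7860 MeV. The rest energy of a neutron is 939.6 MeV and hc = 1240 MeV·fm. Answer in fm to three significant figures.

Total energy E = KE + m₀c² = 7860 + 939.6 = 8799.6 MeV.
(pc)² = E² − (m₀c²)² = (8799.6)² − (939.6)² = 7.655 × 10⁷ MeV², so pc = 8749 MeV.
λ = hc/(pc) = 1240 MeV·fm / 8749 MeV = 0.142 fm.

λ = 0.142 fm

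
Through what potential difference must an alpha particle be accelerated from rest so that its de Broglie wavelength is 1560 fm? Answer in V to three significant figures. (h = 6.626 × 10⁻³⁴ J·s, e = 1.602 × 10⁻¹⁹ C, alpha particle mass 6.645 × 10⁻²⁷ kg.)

V = 42.4 V

p = h/λ = 6.626 × 10⁻³⁴ / 1.560 × 10⁻¹² = 4.247 × 10⁻²² kg·m/s.
KE = p²/(2m) = 1.357 × 10⁻¹⁷ J.
V = KE/2e = 1.357 × 10⁻¹⁷ / (2 × 1.602 × 10⁻¹⁹) = 42.4 V.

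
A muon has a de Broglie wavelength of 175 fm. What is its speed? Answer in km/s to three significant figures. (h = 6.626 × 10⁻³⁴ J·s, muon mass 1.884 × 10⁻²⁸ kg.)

v = 2.01 × 10⁴ km/s

p = h/λ = 6.626 × 10⁻³⁴ / 1.750 × 10⁻¹³ = 3.786 × 10⁻²¹ kg·m/s.
v = p/m = 3.786 × 10⁻²¹ / 1.884 × 10⁻²⁸ = 2.01 × 10⁷ m/s = 2.01 × 10⁴ km/s.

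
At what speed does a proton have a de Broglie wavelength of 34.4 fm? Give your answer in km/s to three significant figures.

v = 1.15 × 10⁴ km/s

p = h/λ = 6.626 × 10⁻³⁴ / 3.440 × 10⁻¹⁴ = 1.926 × 10⁻²⁰ kg·m/s.
v = p/m = 1.926 × 10⁻²⁰ / 1.673 × 10⁻²⁷ = 1.15 × 10⁷ m/s = 1.15 × 10⁴ km/s.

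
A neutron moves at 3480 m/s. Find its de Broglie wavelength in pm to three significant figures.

λ = 114 pm

p = mv = 1.675 × 10⁻²⁷ × 3480 = 5.829 × 10⁻²⁴ kg·m/s.
λ = h/p = 6.626 × 10⁻³⁴ / 5.829 × 10⁻²⁴ = 1.14 × 10⁻¹⁰ m = 114 pm.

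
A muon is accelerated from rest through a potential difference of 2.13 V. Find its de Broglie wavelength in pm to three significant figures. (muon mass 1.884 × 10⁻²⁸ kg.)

λ = 58.4 pm

KE = eV = 1.602 × 10⁻¹⁹ × 2.130 = 3.412 × 10⁻¹⁹ J.
p = √(2mKE) = √(2 × 1.884 × 10⁻²⁸ × 3.412 × 10⁻¹⁹) = 1.134 × 10⁻²³ kg·m/s.
λ = h/p = 6.626 × 10⁻³⁴ / 1.134 × 10⁻²³ = 5.84 × 10⁻¹¹ m = 58.4 pm.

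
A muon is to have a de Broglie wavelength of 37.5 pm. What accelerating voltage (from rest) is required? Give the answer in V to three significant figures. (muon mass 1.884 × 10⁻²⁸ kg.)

V = 5.17 V

p = h/λ = 6.626 × 10⁻³⁴ / 3.750 × 10⁻¹¹ = 1.767 × 10⁻²³ kg·m/s.
KE = p²/(2m) = 8.286 × 10⁻¹⁹ J.
V = KE/e = 8.286 × 10⁻¹⁹ / (1.602 × 10⁻¹⁹) = 5.17 V.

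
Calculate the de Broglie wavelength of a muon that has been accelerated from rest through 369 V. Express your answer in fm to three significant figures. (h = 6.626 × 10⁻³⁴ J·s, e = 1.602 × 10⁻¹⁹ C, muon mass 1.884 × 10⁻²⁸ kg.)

KE = eV = 1.602 × 10⁻¹⁹ × 369.0 = 5.911 × 10⁻¹⁷ J.
p = √(2mKE) = √(2 × 1.884 × 10⁻²⁸ × 5.911 × 10⁻¹⁷) = 1.492 × 10⁻²² kg·m/s.
λ = h/p = 6.626 × 10⁻³⁴ / 1.492 × 10⁻²² = 4.44 × 10⁻¹² m = 4440 fm.

λ = 4440 fm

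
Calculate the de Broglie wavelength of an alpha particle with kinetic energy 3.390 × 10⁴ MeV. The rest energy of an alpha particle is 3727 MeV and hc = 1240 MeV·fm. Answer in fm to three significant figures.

Total energy E = KE + m₀c² = 3.390 × 10⁴ + 3727 = 37627 MeV.
(pc)² = E² − (m₀c²)² = (37627)² − (3727)² = 1.402 × 10⁹ MeV², so pc = 3.744 × 10⁴ MeV.
λ = hc/(pc) = 1240 MeV·fm / 3.744 × 10⁴ MeV = 0.0331 fm.

λ = 0.0331 fm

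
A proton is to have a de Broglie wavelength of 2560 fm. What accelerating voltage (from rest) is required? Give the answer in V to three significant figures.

V = 125 V

p = h/λ = 6.626 × 10⁻³⁴ / 2.560 × 10⁻¹² = 2.588 × 10⁻²² kg·m/s.
KE = p²/(2m) = 2.002 × 10⁻¹⁷ J.
V = KE/e = 2.002 × 10⁻¹⁷ / (1.602 × 10⁻¹⁹) = 125 V.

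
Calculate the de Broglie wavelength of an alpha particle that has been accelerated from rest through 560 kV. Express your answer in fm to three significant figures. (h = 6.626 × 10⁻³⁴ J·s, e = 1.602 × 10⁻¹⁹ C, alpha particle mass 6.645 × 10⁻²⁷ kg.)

λ = 13.6 fm

KE = 2eV = 2 × 1.602 × 10⁻¹⁹ × 5.600 × 10⁵ = 1.794 × 10⁻¹³ J.
p = √(2mKE) = √(2 × 6.645 × 10⁻²⁷ × 1.794 × 10⁻¹³) = 4.883 × 10⁻²⁰ kg·m/s.
λ = h/p = 6.626 × 10⁻³⁴ / 4.883 × 10⁻²⁰ = 1.36 × 10⁻¹⁴ m = 13.6 fm.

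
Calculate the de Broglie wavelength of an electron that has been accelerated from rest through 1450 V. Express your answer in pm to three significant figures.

λ = 32.2 pm

KE = eV = 1.602 × 10⁻¹⁹ × 1450 = 2.323 × 10⁻¹⁶ J.
p = √(2mKE) = √(2 × 9.109 × 10⁻³¹ × 2.323 × 10⁻¹⁶) = 2.057 × 10⁻²³ kg·m/s.
λ = h/p = 6.626 × 10⁻³⁴ / 2.057 × 10⁻²³ = 3.22 × 10⁻¹¹ m = 32.2 pm.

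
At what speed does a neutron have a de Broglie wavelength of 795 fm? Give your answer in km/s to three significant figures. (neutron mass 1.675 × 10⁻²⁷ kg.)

p = h/λ = 6.626 × 10⁻³⁴ / 7.950 × 10⁻¹³ = 8.335 × 10⁻²² kg·m/s.
v = p/m = 8.335 × 10⁻²² / 1.675 × 10⁻²⁷ = 4.98 × 10⁵ m/s = 498 km/s.

v = 498 km/s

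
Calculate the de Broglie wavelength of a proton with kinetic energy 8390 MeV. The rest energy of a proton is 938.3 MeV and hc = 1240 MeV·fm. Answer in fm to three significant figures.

λ = 0.134 fm

Total energy E = KE + m₀c² = 8390 + 938.3 = 9328.3 MeV.
(pc)² = E² − (m₀c²)² = (9328.3)² − (938.3)² = 8.614 × 10⁷ MeV², so pc = 9281 MeV.
λ = hc/(pc) = 1240 MeV·fm / 9281 MeV = 0.134 fm.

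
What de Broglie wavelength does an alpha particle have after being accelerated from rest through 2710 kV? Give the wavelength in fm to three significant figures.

λ = 6.17 fm

KE = 2eV = 2 × 1.602 × 10⁻¹⁹ × 2.710 × 10⁶ = 8.683 × 10⁻¹³ J.
p = √(2mKE) = √(2 × 6.645 × 10⁻²⁷ × 8.683 × 10⁻¹³) = 1.074 × 10⁻¹⁹ kg·m/s.
λ = h/p = 6.626 × 10⁻³⁴ / 1.074 × 10⁻¹⁹ = 6.17 × 10⁻¹⁵ m = 6.17 fm.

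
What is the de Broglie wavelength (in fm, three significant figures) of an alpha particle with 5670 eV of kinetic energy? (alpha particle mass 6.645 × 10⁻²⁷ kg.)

KE = 5670 eV = 9.083 × 10⁻¹⁶ J.
p = √(2mKE) = √(2 × 6.645 × 10⁻²⁷ × 9.083 × 10⁻¹⁶) = 3.474 × 10⁻²¹ kg·m/s.
λ = h/p = 6.626 × 10⁻³⁴ / 3.474 × 10⁻²¹ = 1.91 × 10⁻¹³ m = 191 fm.

λ = 191 fm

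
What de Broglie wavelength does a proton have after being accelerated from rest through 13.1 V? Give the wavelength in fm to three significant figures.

λ = 7910 fm

KE = eV = 1.602 × 10⁻¹⁹ × 13.10 = 2.099 × 10⁻¹⁸ J.
p = √(2mKE) = √(2 × 1.673 × 10⁻²⁷ × 2.099 × 10⁻¹⁸) = 8.380 × 10⁻²³ kg·m/s.
λ = h/p = 6.626 × 10⁻³⁴ / 8.380 × 10⁻²³ = 7.91 × 10⁻¹² m = 7910 fm.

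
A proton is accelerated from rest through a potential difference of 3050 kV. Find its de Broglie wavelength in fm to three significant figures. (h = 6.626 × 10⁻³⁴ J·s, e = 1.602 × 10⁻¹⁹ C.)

λ = 16.4 fm

KE = eV = 1.602 × 10⁻¹⁹ × 3.050 × 10⁶ = 4.886 × 10⁻¹³ J.
p = √(2mKE) = √(2 × 1.673 × 10⁻²⁷ × 4.886 × 10⁻¹³) = 4.043 × 10⁻²⁰ kg·m/s.
λ = h/p = 6.626 × 10⁻³⁴ / 4.043 × 10⁻²⁰ = 1.64 × 10⁻¹⁴ m = 16.4 fm.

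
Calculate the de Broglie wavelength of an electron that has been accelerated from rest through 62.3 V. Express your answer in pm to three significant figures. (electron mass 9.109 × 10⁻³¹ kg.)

λ = 155 pm

KE = eV = 1.602 × 10⁻¹⁹ × 62.30 = 9.980 × 10⁻¹⁸ J.
p = √(2mKE) = √(2 × 9.109 × 10⁻³¹ × 9.980 × 10⁻¹⁸) = 4.264 × 10⁻²⁴ kg·m/s.
λ = h/p = 6.626 × 10⁻³⁴ / 4.264 × 10⁻²⁴ = 1.55 × 10⁻¹⁰ m = 155 pm.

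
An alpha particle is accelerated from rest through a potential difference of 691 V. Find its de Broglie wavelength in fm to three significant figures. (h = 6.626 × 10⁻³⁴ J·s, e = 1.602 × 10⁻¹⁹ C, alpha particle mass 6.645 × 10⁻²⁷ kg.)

λ = 386 fm

KE = 2eV = 2 × 1.602 × 10⁻¹⁹ × 691.0 = 2.214 × 10⁻¹⁶ J.
p = √(2mKE) = √(2 × 6.645 × 10⁻²⁷ × 2.214 × 10⁻¹⁶) = 1.715 × 10⁻²¹ kg·m/s.
λ = h/p = 6.626 × 10⁻³⁴ / 1.715 × 10⁻²¹ = 3.86 × 10⁻¹³ m = 386 fm.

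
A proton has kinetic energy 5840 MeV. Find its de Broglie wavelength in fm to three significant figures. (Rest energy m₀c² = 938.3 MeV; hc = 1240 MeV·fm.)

Total energy E = KE + m₀c² = 5840 + 938.3 = 6778.3 MeV.
(pc)² = E² − (m₀c²)² = (6778.3)² − (938.3)² = 4.506 × 10⁷ MeV², so pc = 6713 MeV.
λ = hc/(pc) = 1240 MeV·fm / 6713 MeV = 0.185 fm.

λ = 0.185 fm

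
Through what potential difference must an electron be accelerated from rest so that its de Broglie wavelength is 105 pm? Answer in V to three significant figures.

p = h/λ = 6.626 × 10⁻³⁴ / 1.050 × 10⁻¹⁰ = 6.310 × 10⁻²⁴ kg·m/s.
KE = p²/(2m) = 2.186 × 10⁻¹⁷ J.
V = KE/e = 2.186 × 10⁻¹⁷ / (1.602 × 10⁻¹⁹) = 136 V.

V = 136 V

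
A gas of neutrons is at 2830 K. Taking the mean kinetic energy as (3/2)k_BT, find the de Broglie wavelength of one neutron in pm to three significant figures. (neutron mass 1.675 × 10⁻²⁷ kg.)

λ = 47.3 pm

KE = (3/2)k_BT = 1.5 × 1.381 × 10⁻²³ × 2830 = 5.862 × 10⁻²⁰ J.
p = √(2mKE) = √(2 × 1.675 × 10⁻²⁷ × 5.862 × 10⁻²⁰) = 1.401 × 10⁻²³ kg·m/s.
λ = h/p = 4.73 × 10⁻¹¹ m = 47.3 pm.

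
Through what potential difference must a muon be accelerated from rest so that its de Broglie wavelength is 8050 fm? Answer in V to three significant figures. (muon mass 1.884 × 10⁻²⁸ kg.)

V = 112 V

p = h/λ = 6.626 × 10⁻³⁴ / 8.050 × 10⁻¹² = 8.231 × 10⁻²³ kg·m/s.
KE = p²/(2m) = 1.798 × 10⁻¹⁷ J.
V = KE/e = 1.798 × 10⁻¹⁷ / (1.602 × 10⁻¹⁹) = 112 V.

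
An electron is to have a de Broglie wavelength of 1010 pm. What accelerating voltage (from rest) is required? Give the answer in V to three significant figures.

p = h/λ = 6.626 × 10⁻³⁴ / 1.010 × 10⁻⁹ = 6.560 × 10⁻²⁵ kg·m/s.
KE = p²/(2m) = 2.362 × 10⁻¹⁹ J.
V = KE/e = 2.362 × 10⁻¹⁹ / (1.602 × 10⁻¹⁹) = 1.47 V.

V = 1.47 V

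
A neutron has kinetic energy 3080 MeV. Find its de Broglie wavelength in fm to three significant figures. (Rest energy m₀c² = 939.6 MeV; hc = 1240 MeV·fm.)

λ = 0.317 fm

Total energy E = KE + m₀c² = 3080 + 939.6 = 4019.6 MeV.
(pc)² = E² − (m₀c²)² = (4019.6)² − (939.6)² = 1.527 × 10⁷ MeV², so pc = 3908 MeV.
λ = hc/(pc) = 1240 MeV·fm / 3908 MeV = 0.317 fm.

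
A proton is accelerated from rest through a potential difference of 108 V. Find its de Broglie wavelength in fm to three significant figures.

λ = 2750 fm

KE = eV = 1.602 × 10⁻¹⁹ × 108.0 = 1.730 × 10⁻¹⁷ J.
p = √(2mKE) = √(2 × 1.673 × 10⁻²⁷ × 1.730 × 10⁻¹⁷) = 2.406 × 10⁻²² kg·m/s.
λ = h/p = 6.626 × 10⁻³⁴ / 2.406 × 10⁻²² = 2.75 × 10⁻¹² m = 2750 fm.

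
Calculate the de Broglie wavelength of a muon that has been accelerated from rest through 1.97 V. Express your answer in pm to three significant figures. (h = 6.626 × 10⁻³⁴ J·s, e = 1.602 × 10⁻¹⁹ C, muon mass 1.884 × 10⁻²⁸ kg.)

λ = 60.8 pm

KE = eV = 1.602 × 10⁻¹⁹ × 1.970 = 3.156 × 10⁻¹⁹ J.
p = √(2mKE) = √(2 × 1.884 × 10⁻²⁸ × 3.156 × 10⁻¹⁹) = 1.090 × 10⁻²³ kg·m/s.
λ = h/p = 6.626 × 10⁻³⁴ / 1.090 × 10⁻²³ = 6.08 × 10⁻¹¹ m = 60.8 pm.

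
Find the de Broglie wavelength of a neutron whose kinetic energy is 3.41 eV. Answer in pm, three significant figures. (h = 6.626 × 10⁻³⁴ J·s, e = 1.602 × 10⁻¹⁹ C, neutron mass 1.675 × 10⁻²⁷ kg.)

λ = 15.5 pm

KE = 3.41 eV = 5.463 × 10⁻¹⁹ J.
p = √(2mKE) = √(2 × 1.675 × 10⁻²⁷ × 5.463 × 10⁻¹⁹) = 4.278 × 10⁻²³ kg·m/s.
λ = h/p = 6.626 × 10⁻³⁴ / 4.278 × 10⁻²³ = 1.55 × 10⁻¹¹ m = 15.5 pm.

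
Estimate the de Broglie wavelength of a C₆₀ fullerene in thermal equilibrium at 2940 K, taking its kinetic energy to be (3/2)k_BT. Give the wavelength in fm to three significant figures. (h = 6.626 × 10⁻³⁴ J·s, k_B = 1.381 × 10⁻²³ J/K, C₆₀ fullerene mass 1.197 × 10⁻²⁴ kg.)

KE = (3/2)k_BT = 1.5 × 1.381 × 10⁻²³ × 2940 = 6.090 × 10⁻²⁰ J.
p = √(2mKE) = √(2 × 1.197 × 10⁻²⁴ × 6.090 × 10⁻²⁰) = 3.818 × 10⁻²² kg·m/s.
λ = h/p = 1.74 × 10⁻¹² m = 1740 fm.

λ = 1740 fm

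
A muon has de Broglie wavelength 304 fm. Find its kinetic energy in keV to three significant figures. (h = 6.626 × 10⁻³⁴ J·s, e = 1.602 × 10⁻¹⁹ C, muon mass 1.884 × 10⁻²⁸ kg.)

p = h/λ = 6.626 × 10⁻³⁴ / 3.040 × 10⁻¹³ = 2.180 × 10⁻²¹ kg·m/s.
KE = p²/(2m) = (2.180 × 10⁻²¹)² / (2 × 1.884 × 10⁻²⁸) = 1.261 × 10⁻¹⁴ J = 78.7 keV.

KE = 78.7 keV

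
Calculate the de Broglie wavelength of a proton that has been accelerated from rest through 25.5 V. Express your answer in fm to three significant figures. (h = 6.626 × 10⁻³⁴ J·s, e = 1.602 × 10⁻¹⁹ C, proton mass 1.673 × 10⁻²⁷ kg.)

λ = 5670 fm

KE = eV = 1.602 × 10⁻¹⁹ × 25.50 = 4.085 × 10⁻¹⁸ J.
p = √(2mKE) = √(2 × 1.673 × 10⁻²⁷ × 4.085 × 10⁻¹⁸) = 1.169 × 10⁻²² kg·m/s.
λ = h/p = 6.626 × 10⁻³⁴ / 1.169 × 10⁻²² = 5.67 × 10⁻¹² m = 5670 fm.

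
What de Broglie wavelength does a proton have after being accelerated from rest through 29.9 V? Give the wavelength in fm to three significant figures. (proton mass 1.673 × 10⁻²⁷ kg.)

KE = eV = 1.602 × 10⁻¹⁹ × 29.90 = 4.790 × 10⁻¹⁸ J.
p = √(2mKE) = √(2 × 1.673 × 10⁻²⁷ × 4.790 × 10⁻¹⁸) = 1.266 × 10⁻²² kg·m/s.
λ = h/p = 6.626 × 10⁻³⁴ / 1.266 × 10⁻²² = 5.23 × 10⁻¹² m = 5230 fm.

λ = 5230 fm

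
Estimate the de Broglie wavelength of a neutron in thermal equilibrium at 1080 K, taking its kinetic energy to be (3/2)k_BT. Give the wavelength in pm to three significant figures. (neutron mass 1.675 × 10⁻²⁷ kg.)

KE = (3/2)k_BT = 1.5 × 1.381 × 10⁻²³ × 1080 = 2.237 × 10⁻²⁰ J.
p = √(2mKE) = √(2 × 1.675 × 10⁻²⁷ × 2.237 × 10⁻²⁰) = 8.657 × 10⁻²⁴ kg·m/s.
λ = h/p = 7.65 × 10⁻¹¹ m = 76.5 pm.

λ = 76.5 pm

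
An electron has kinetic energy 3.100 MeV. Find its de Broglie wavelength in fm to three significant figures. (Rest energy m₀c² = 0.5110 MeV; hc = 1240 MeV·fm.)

Total energy E = KE + m₀c² = 3.100 + 0.5110 = 3.6110 MeV.
(pc)² = E² − (m₀c²)² = (3.6110)² − (0.5110)² = 12.78 MeV², so pc = 3.575 MeV.
λ = hc/(pc) = 1240 MeV·fm / 3.575 MeV = 347 fm.

λ = 347 fm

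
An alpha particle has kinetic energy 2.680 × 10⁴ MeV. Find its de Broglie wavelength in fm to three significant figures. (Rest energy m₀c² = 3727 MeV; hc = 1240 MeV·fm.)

λ = 0.0409 fm

Total energy E = KE + m₀c² = 2.680 × 10⁴ + 3727 = 30527 MeV.
(pc)² = E² − (m₀c²)² = (30527)² − (3727)² = 9.180 × 10⁸ MeV², so pc = 3.030 × 10⁴ MeV.
λ = hc/(pc) = 1240 MeV·fm / 3.030 × 10⁴ MeV = 0.0409 fm.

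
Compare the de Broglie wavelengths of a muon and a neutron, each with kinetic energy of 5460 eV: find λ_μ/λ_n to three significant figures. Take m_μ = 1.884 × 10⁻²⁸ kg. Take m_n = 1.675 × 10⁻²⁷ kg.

At fixed KE, p = √(2mKE) so λ = h/p ∝ 1/√m.
λ_μ/λ_n = √(m_n/m_μ) = √(1.675 × 10⁻²⁷/1.884 × 10⁻²⁸) = √(8.891) = 2.98.

λ_μ/λ_n = 2.98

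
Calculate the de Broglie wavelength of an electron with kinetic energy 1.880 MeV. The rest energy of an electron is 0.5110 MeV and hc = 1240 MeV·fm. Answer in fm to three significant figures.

Total energy E = KE + m₀c² = 1.880 + 0.5110 = 2.3910 MeV.
(pc)² = E² − (m₀c²)² = (2.3910)² − (0.5110)² = 5.456 MeV², so pc = 2.336 MeV.
λ = hc/(pc) = 1240 MeV·fm / 2.336 MeV = 531 fm.

λ = 531 fm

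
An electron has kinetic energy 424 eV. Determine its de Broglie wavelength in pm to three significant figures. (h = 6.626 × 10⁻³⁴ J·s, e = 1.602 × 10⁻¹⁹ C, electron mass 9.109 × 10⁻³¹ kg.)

KE = 424 eV = 6.792 × 10⁻¹⁷ J.
p = √(2mKE) = √(2 × 9.109 × 10⁻³¹ × 6.792 × 10⁻¹⁷) = 1.112 × 10⁻²³ kg·m/s.
λ = h/p = 6.626 × 10⁻³⁴ / 1.112 × 10⁻²³ = 5.96 × 10⁻¹¹ m = 59.6 pm.

λ = 59.6 pm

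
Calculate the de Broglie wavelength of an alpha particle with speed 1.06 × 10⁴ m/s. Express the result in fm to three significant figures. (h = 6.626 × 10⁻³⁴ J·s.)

λ = 9410 fm

p = mv = 6.645 × 10⁻²⁷ × 1.06 × 10⁴ = 7.044 × 10⁻²³ kg·m/s.
λ = h/p = 6.626 × 10⁻³⁴ / 7.044 × 10⁻²³ = 9.41 × 10⁻¹² m = 9410 fm.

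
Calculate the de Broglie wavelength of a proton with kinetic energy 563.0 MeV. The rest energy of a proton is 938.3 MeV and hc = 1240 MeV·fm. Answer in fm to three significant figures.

λ = 1.06 fm

Total energy E = KE + m₀c² = 563.0 + 938.3 = 1501.3 MeV.
(pc)² = E² − (m₀c²)² = (1501.3)² − (938.3)² = 1.373 × 10⁶ MeV², so pc = 1172 MeV.
λ = hc/(pc) = 1240 MeV·fm / 1172 MeV = 1.06 fm.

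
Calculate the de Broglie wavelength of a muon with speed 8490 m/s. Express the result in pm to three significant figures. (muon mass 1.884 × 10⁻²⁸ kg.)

λ = 414 pm

p = mv = 1.884 × 10⁻²⁸ × 8490 = 1.600 × 10⁻²⁴ kg·m/s.
λ = h/p = 6.626 × 10⁻³⁴ / 1.600 × 10⁻²⁴ = 4.14 × 10⁻¹⁰ m = 414 pm.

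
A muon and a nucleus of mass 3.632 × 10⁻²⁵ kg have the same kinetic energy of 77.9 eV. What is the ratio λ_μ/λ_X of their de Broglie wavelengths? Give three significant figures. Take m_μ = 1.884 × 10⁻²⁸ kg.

λ_μ/λ_X = 43.9

At fixed KE, p = √(2mKE) so λ = h/p ∝ 1/√m.
λ_μ/λ_X = √(m_X/m_μ) = √(3.632 × 10⁻²⁵/1.884 × 10⁻²⁸) = √(1928) = 43.9.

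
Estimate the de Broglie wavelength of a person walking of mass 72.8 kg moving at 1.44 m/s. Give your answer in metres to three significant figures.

λ = 6.32 × 10⁻³⁶ m

p = mv = 72.8 × 1.44 = 1.048 × 10² kg·m/s.
λ = h/p = 6.626 × 10⁻³⁴ / 1.048 × 10² = 6.32 × 10⁻³⁶ m.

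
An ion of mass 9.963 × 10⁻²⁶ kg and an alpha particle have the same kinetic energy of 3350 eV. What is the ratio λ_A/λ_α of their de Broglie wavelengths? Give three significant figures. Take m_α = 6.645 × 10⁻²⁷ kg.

λ_A/λ_α = 0.258

At fixed KE, p = √(2mKE) so λ = h/p ∝ 1/√m.
λ_A/λ_α = √(m_α/m_A) = √(6.645 × 10⁻²⁷/9.963 × 10⁻²⁶) = √(0.06670) = 0.258.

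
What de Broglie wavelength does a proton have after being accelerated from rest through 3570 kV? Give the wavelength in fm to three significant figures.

λ = 15.1 fm

KE = eV = 1.602 × 10⁻¹⁹ × 3.570 × 10⁶ = 5.719 × 10⁻¹³ J.
p = √(2mKE) = √(2 × 1.673 × 10⁻²⁷ × 5.719 × 10⁻¹³) = 4.374 × 10⁻²⁰ kg·m/s.
λ = h/p = 6.626 × 10⁻³⁴ / 4.374 × 10⁻²⁰ = 1.51 × 10⁻¹⁴ m = 15.1 fm.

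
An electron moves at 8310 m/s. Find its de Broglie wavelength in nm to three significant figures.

p = mv = 9.109 × 10⁻³¹ × 8310 = 7.570 × 10⁻²⁷ kg·m/s.
λ = h/p = 6.626 × 10⁻³⁴ / 7.570 × 10⁻²⁷ = 8.75 × 10⁻⁸ m = 87.5 nm.

λ = 87.5 nm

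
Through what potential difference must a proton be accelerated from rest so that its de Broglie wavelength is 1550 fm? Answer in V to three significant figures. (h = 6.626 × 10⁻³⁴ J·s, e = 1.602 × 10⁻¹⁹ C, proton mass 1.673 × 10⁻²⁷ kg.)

p = h/λ = 6.626 × 10⁻³⁴ / 1.550 × 10⁻¹² = 4.275 × 10⁻²² kg·m/s.
KE = p²/(2m) = 5.462 × 10⁻¹⁷ J.
V = KE/e = 5.462 × 10⁻¹⁷ / (1.602 × 10⁻¹⁹) = 341 V.

V = 341 V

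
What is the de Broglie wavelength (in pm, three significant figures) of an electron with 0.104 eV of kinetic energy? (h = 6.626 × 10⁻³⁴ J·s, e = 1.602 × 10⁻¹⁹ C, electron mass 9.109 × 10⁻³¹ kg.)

KE = 0.104 eV = 1.666 × 10⁻²⁰ J.
p = √(2mKE) = √(2 × 9.109 × 10⁻³¹ × 1.666 × 10⁻²⁰) = 1.742 × 10⁻²⁵ kg·m/s.
λ = h/p = 6.626 × 10⁻³⁴ / 1.742 × 10⁻²⁵ = 3.80 × 10⁻⁹ m = 3800 pm.

λ = 3800 pm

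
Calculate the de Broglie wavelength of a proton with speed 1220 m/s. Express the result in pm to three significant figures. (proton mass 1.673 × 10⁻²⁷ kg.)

λ = 325 pm

p = mv = 1.673 × 10⁻²⁷ × 1220 = 2.041 × 10⁻²⁴ kg·m/s.
λ = h/p = 6.626 × 10⁻³⁴ / 2.041 × 10⁻²⁴ = 3.25 × 10⁻¹⁰ m = 325 pm.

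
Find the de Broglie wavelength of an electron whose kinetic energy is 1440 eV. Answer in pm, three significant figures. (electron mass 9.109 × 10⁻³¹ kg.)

λ = 32.3 pm

KE = 1440 eV = 2.307 × 10⁻¹⁶ J.
p = √(2mKE) = √(2 × 9.109 × 10⁻³¹ × 2.307 × 10⁻¹⁶) = 2.050 × 10⁻²³ kg·m/s.
λ = h/p = 6.626 × 10⁻³⁴ / 2.050 × 10⁻²³ = 3.23 × 10⁻¹¹ m = 32.3 pm.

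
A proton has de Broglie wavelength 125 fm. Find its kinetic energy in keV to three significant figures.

KE = 52.4 keV

p = h/λ = 6.626 × 10⁻³⁴ / 1.250 × 10⁻¹³ = 5.301 × 10⁻²¹ kg·m/s.
KE = p²/(2m) = (5.301 × 10⁻²¹)² / (2 × 1.673 × 10⁻²⁷) = 8.398 × 10⁻¹⁵ J = 52.4 keV.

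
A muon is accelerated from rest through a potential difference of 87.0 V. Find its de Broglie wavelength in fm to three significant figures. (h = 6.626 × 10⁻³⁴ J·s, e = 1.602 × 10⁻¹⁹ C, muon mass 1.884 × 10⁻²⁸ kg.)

λ = 9140 fm

KE = eV = 1.602 × 10⁻¹⁹ × 87.00 = 1.394 × 10⁻¹⁷ J.
p = √(2mKE) = √(2 × 1.884 × 10⁻²⁸ × 1.394 × 10⁻¹⁷) = 7.247 × 10⁻²³ kg·m/s.
λ = h/p = 6.626 × 10⁻³⁴ / 7.247 × 10⁻²³ = 9.14 × 10⁻¹² m = 9140 fm.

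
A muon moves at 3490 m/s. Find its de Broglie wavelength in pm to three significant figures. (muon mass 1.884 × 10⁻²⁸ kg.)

λ = 1010 pm

p = mv = 1.884 × 10⁻²⁸ × 3490 = 6.575 × 10⁻²⁵ kg·m/s.
λ = h/p = 6.626 × 10⁻³⁴ / 6.575 × 10⁻²⁵ = 1.01 × 10⁻⁹ m = 1010 pm.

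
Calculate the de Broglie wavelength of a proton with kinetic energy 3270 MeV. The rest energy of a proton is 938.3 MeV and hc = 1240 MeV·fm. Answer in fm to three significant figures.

Total energy E = KE + m₀c² = 3270 + 938.3 = 4208.3 MeV.
(pc)² = E² − (m₀c²)² = (4208.3)² − (938.3)² = 1.683 × 10⁷ MeV², so pc = 4102 MeV.
λ = hc/(pc) = 1240 MeV·fm / 4102 MeV = 0.302 fm.

λ = 0.302 fm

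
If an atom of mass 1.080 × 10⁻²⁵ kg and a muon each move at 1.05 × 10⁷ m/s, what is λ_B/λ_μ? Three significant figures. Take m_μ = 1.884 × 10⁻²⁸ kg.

λ_B/λ_μ = 1.74 × 10⁻³

At fixed v, p = mv so λ = h/(mv) ∝ 1/m.
λ_B/λ_μ = m_μ/m_B = 1.884 × 10⁻²⁸/1.080 × 10⁻²⁵ = 1.74 × 10⁻³.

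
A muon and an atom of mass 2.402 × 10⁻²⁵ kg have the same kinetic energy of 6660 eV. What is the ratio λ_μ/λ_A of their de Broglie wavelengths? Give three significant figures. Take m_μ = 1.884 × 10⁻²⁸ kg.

At fixed KE, p = √(2mKE) so λ = h/p ∝ 1/√m.
λ_μ/λ_A = √(m_A/m_μ) = √(2.402 × 10⁻²⁵/1.884 × 10⁻²⁸) = √(1275) = 35.7.

λ_μ/λ_A = 35.7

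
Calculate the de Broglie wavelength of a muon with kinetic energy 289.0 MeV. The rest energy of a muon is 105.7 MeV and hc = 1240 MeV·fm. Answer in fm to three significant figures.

Total energy E = KE + m₀c² = 289.0 + 105.7 = 394.7 MeV.
(pc)² = E² − (m₀c²)² = (394.7)² − (105.7)² = 1.446 × 10⁵ MeV², so pc = 380.3 MeV.
λ = hc/(pc) = 1240 MeV·fm / 380.3 MeV = 3.26 fm.

λ = 3.26 fm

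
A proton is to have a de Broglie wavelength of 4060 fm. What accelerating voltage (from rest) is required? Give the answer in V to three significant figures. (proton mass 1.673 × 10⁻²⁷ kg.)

V = 49.7 V

p = h/λ = 6.626 × 10⁻³⁴ / 4.060 × 10⁻¹² = 1.632 × 10⁻²² kg·m/s.
KE = p²/(2m) = 7.960 × 10⁻¹⁸ J.
V = KE/e = 7.960 × 10⁻¹⁸ / (1.602 × 10⁻¹⁹) = 49.7 V.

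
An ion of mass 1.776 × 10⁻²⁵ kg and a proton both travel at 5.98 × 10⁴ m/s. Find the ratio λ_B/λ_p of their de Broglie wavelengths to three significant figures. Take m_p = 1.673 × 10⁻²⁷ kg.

λ_B/λ_p = 9.42 × 10⁻³

At fixed v, p = mv so λ = h/(mv) ∝ 1/m.
λ_B/λ_p = m_p/m_B = 1.673 × 10⁻²⁷/1.776 × 10⁻²⁵ = 9.42 × 10⁻³.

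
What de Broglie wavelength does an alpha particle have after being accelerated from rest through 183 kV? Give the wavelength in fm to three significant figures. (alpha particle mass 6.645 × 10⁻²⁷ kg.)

λ = 23.7 fm

KE = 2eV = 2 × 1.602 × 10⁻¹⁹ × 1.830 × 10⁵ = 5.863 × 10⁻¹⁴ J.
p = √(2mKE) = √(2 × 6.645 × 10⁻²⁷ × 5.863 × 10⁻¹⁴) = 2.791 × 10⁻²⁰ kg·m/s.
λ = h/p = 6.626 × 10⁻³⁴ / 2.791 × 10⁻²⁰ = 2.37 × 10⁻¹⁴ m = 23.7 fm.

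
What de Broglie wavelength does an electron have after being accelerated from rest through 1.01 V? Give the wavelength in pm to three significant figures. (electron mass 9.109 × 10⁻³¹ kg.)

KE = eV = 1.602 × 10⁻¹⁹ × 1.010 = 1.618 × 10⁻¹⁹ J.
p = √(2mKE) = √(2 × 9.109 × 10⁻³¹ × 1.618 × 10⁻¹⁹) = 5.429 × 10⁻²⁵ kg·m/s.
λ = h/p = 6.626 × 10⁻³⁴ / 5.429 × 10⁻²⁵ = 1.22 × 10⁻⁹ m = 1220 pm.

λ = 1220 pm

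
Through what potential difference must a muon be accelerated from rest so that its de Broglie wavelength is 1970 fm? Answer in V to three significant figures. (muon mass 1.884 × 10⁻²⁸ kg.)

V = 1870 V

p = h/λ = 6.626 × 10⁻³⁴ / 1.970 × 10⁻¹² = 3.363 × 10⁻²² kg·m/s.
KE = p²/(2m) = 3.002 × 10⁻¹⁶ J.
V = KE/e = 3.002 × 10⁻¹⁶ / (1.602 × 10⁻¹⁹) = 1870 V.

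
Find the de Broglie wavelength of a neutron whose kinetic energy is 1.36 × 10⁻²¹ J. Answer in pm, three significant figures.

p = √(2mKE) = √(2 × 1.675 × 10⁻²⁷ × 1.360 × 10⁻²¹) = 2.134 × 10⁻²⁴ kg·m/s.
λ = h/p = 6.626 × 10⁻³⁴ / 2.134 × 10⁻²⁴ = 3.10 × 10⁻¹⁰ m = 310 pm.

λ = 310 pm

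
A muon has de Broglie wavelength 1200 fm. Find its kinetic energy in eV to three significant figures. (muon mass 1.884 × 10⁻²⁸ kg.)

KE = 5050 eV

p = h/λ = 6.626 × 10⁻³⁴ / 1.200 × 10⁻¹² = 5.522 × 10⁻²² kg·m/s.
KE = p²/(2m) = (5.522 × 10⁻²²)² / (2 × 1.884 × 10⁻²⁸) = 8.092 × 10⁻¹⁶ J = 5050 eV.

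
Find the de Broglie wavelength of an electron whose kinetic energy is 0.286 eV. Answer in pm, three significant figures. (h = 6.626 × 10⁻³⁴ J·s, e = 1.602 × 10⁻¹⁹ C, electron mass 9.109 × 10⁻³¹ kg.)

λ = 2290 pm

KE = 0.286 eV = 4.582 × 10⁻²⁰ J.
p = √(2mKE) = √(2 × 9.109 × 10⁻³¹ × 4.582 × 10⁻²⁰) = 2.889 × 10⁻²⁵ kg·m/s.
λ = h/p = 6.626 × 10⁻³⁴ / 2.889 × 10⁻²⁵ = 2.29 × 10⁻⁹ m = 2290 pm.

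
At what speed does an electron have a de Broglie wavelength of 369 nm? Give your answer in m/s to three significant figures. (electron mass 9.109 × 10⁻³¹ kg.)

p = h/λ = 6.626 × 10⁻³⁴ / 3.690 × 10⁻⁷ = 1.796 × 10⁻²⁷ kg·m/s.
v = p/m = 1.796 × 10⁻²⁷ / 9.109 × 10⁻³¹ = 1.97 × 10³ m/s = 1970 m/s.

v = 1970 m/s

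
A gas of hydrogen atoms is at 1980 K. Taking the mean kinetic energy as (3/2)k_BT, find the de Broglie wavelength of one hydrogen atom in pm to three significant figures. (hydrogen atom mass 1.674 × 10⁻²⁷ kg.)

λ = 56.5 pm

KE = (3/2)k_BT = 1.5 × 1.381 × 10⁻²³ × 1980 = 4.102 × 10⁻²⁰ J.
p = √(2mKE) = √(2 × 1.674 × 10⁻²⁷ × 4.102 × 10⁻²⁰) = 1.172 × 10⁻²³ kg·m/s.
λ = h/p = 5.65 × 10⁻¹¹ m = 56.5 pm.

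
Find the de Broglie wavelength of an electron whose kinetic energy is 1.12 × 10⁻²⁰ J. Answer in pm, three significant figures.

λ = 4640 pm

p = √(2mKE) = √(2 × 9.109 × 10⁻³¹ × 1.120 × 10⁻²⁰) = 1.428 × 10⁻²⁵ kg·m/s.
λ = h/p = 6.626 × 10⁻³⁴ / 1.428 × 10⁻²⁵ = 4.64 × 10⁻⁹ m = 4640 pm.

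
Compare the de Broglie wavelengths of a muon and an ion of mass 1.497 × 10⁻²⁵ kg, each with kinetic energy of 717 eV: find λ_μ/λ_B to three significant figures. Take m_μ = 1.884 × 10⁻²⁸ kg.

λ_μ/λ_B = 28.2

At fixed KE, p = √(2mKE) so λ = h/p ∝ 1/√m.
λ_μ/λ_B = √(m_B/m_μ) = √(1.497 × 10⁻²⁵/1.884 × 10⁻²⁸) = √(794.6) = 28.2.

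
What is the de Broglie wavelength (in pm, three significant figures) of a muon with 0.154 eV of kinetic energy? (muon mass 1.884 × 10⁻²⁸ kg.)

λ = 217 pm

KE = 0.154 eV = 2.467 × 10⁻²⁰ J.
p = √(2mKE) = √(2 × 1.884 × 10⁻²⁸ × 2.467 × 10⁻²⁰) = 3.049 × 10⁻²⁴ kg·m/s.
λ = h/p = 6.626 × 10⁻³⁴ / 3.049 × 10⁻²⁴ = 2.17 × 10⁻¹⁰ m = 217 pm.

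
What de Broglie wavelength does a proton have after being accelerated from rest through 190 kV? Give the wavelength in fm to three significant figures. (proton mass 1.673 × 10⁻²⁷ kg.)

KE = eV = 1.602 × 10⁻¹⁹ × 1.900 × 10⁵ = 3.044 × 10⁻¹⁴ J.
p = √(2mKE) = √(2 × 1.673 × 10⁻²⁷ × 3.044 × 10⁻¹⁴) = 1.009 × 10⁻²⁰ kg·m/s.
λ = h/p = 6.626 × 10⁻³⁴ / 1.009 × 10⁻²⁰ = 6.57 × 10⁻¹⁴ m = 65.7 fm.

λ = 65.7 fm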